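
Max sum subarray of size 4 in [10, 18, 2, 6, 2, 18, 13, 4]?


[0:4]: 36
[1:5]: 28
[2:6]: 28
[3:7]: 39
[4:8]: 37

Max: 39 at [3:7]


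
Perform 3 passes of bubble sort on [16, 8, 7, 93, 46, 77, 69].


Initial: [16, 8, 7, 93, 46, 77, 69]
Pass 1: [8, 7, 16, 46, 77, 69, 93] (5 swaps)
Pass 2: [7, 8, 16, 46, 69, 77, 93] (2 swaps)
Pass 3: [7, 8, 16, 46, 69, 77, 93] (0 swaps)

After 3 passes: [7, 8, 16, 46, 69, 77, 93]


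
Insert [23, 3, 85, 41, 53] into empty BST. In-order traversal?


Insert 23: root
Insert 3: L from 23
Insert 85: R from 23
Insert 41: R from 23 -> L from 85
Insert 53: R from 23 -> L from 85 -> R from 41

In-order: [3, 23, 41, 53, 85]


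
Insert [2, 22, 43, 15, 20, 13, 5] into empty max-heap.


Insert 2: [2]
Insert 22: [22, 2]
Insert 43: [43, 2, 22]
Insert 15: [43, 15, 22, 2]
Insert 20: [43, 20, 22, 2, 15]
Insert 13: [43, 20, 22, 2, 15, 13]
Insert 5: [43, 20, 22, 2, 15, 13, 5]

Final heap: [43, 20, 22, 2, 15, 13, 5]


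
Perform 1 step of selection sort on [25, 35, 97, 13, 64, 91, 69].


Initial: [25, 35, 97, 13, 64, 91, 69]
Step 1: min=13 at 3
  Swap: [13, 35, 97, 25, 64, 91, 69]

After 1 step: [13, 35, 97, 25, 64, 91, 69]


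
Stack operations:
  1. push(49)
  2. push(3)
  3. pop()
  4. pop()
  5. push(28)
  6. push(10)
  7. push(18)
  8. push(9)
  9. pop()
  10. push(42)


push(49) -> [49]
push(3) -> [49, 3]
pop()->3, [49]
pop()->49, []
push(28) -> [28]
push(10) -> [28, 10]
push(18) -> [28, 10, 18]
push(9) -> [28, 10, 18, 9]
pop()->9, [28, 10, 18]
push(42) -> [28, 10, 18, 42]

Final stack: [28, 10, 18, 42]


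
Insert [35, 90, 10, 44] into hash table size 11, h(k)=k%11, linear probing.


Insert 35: h=2 -> slot 2
Insert 90: h=2, 1 probes -> slot 3
Insert 10: h=10 -> slot 10
Insert 44: h=0 -> slot 0

Table: [44, None, 35, 90, None, None, None, None, None, None, 10]


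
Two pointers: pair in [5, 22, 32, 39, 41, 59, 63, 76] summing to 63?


lo=0(5)+hi=7(76)=81
lo=0(5)+hi=6(63)=68
lo=0(5)+hi=5(59)=64
lo=0(5)+hi=4(41)=46
lo=1(22)+hi=4(41)=63

Yes: 22+41=63


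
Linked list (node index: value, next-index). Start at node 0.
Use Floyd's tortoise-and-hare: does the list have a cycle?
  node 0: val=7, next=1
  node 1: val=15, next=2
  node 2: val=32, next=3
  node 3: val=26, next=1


Floyd's tortoise (slow, +1) and hare (fast, +2):
  init: slow=0, fast=0
  step 1: slow=1, fast=2
  step 2: slow=2, fast=1
  step 3: slow=3, fast=3
  slow == fast at node 3: cycle detected

Cycle: yes


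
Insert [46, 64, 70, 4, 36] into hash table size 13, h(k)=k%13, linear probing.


Insert 46: h=7 -> slot 7
Insert 64: h=12 -> slot 12
Insert 70: h=5 -> slot 5
Insert 4: h=4 -> slot 4
Insert 36: h=10 -> slot 10

Table: [None, None, None, None, 4, 70, None, 46, None, None, 36, None, 64]


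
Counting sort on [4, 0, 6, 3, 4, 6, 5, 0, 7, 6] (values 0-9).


Input: [4, 0, 6, 3, 4, 6, 5, 0, 7, 6]
Counts: [2, 0, 0, 1, 2, 1, 3, 1, 0, 0]

Sorted: [0, 0, 3, 4, 4, 5, 6, 6, 6, 7]


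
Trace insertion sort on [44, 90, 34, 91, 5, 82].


Initial: [44, 90, 34, 91, 5, 82]
Insert 90: [44, 90, 34, 91, 5, 82]
Insert 34: [34, 44, 90, 91, 5, 82]
Insert 91: [34, 44, 90, 91, 5, 82]
Insert 5: [5, 34, 44, 90, 91, 82]
Insert 82: [5, 34, 44, 82, 90, 91]

Sorted: [5, 34, 44, 82, 90, 91]


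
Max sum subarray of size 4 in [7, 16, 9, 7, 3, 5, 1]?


[0:4]: 39
[1:5]: 35
[2:6]: 24
[3:7]: 16

Max: 39 at [0:4]


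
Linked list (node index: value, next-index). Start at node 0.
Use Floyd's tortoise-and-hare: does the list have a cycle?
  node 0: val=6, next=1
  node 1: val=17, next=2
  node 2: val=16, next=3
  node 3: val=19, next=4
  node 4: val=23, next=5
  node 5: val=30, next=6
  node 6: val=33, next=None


Floyd's tortoise (slow, +1) and hare (fast, +2):
  init: slow=0, fast=0
  step 1: slow=1, fast=2
  step 2: slow=2, fast=4
  step 3: slow=3, fast=6
  step 4: fast -> None, no cycle

Cycle: no


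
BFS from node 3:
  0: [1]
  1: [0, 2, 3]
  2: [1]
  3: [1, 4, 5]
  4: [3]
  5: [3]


Visit 3, enqueue [1, 4, 5]
Visit 1, enqueue [0, 2]
Visit 4, enqueue []
Visit 5, enqueue []
Visit 0, enqueue []
Visit 2, enqueue []

BFS order: [3, 1, 4, 5, 0, 2]


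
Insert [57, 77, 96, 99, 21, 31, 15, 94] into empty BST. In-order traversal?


Insert 57: root
Insert 77: R from 57
Insert 96: R from 57 -> R from 77
Insert 99: R from 57 -> R from 77 -> R from 96
Insert 21: L from 57
Insert 31: L from 57 -> R from 21
Insert 15: L from 57 -> L from 21
Insert 94: R from 57 -> R from 77 -> L from 96

In-order: [15, 21, 31, 57, 77, 94, 96, 99]


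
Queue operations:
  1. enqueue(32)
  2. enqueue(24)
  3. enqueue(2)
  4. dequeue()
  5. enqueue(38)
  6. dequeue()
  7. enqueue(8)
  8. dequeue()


enqueue(32) -> [32]
enqueue(24) -> [32, 24]
enqueue(2) -> [32, 24, 2]
dequeue()->32, [24, 2]
enqueue(38) -> [24, 2, 38]
dequeue()->24, [2, 38]
enqueue(8) -> [2, 38, 8]
dequeue()->2, [38, 8]

Final queue: [38, 8]


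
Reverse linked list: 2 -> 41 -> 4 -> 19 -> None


Step 1: curr=2, set curr.next=prev(None) | reversed so far: 2
Step 2: curr=41, set curr.next=prev(2) | reversed so far: 41 -> 2
Step 3: curr=4, set curr.next=prev(41) | reversed so far: 4 -> 41 -> 2
Step 4: curr=19, set curr.next=prev(4) | reversed so far: 19 -> 4 -> 41 -> 2

19 -> 4 -> 41 -> 2 -> None


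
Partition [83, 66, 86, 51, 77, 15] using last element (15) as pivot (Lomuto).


Pivot: 15
Place pivot at 0: [15, 66, 86, 51, 77, 83]

Partitioned: [15, 66, 86, 51, 77, 83]


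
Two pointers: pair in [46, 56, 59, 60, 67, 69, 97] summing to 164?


lo=0(46)+hi=6(97)=143
lo=1(56)+hi=6(97)=153
lo=2(59)+hi=6(97)=156
lo=3(60)+hi=6(97)=157
lo=4(67)+hi=6(97)=164

Yes: 67+97=164


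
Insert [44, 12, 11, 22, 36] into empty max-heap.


Insert 44: [44]
Insert 12: [44, 12]
Insert 11: [44, 12, 11]
Insert 22: [44, 22, 11, 12]
Insert 36: [44, 36, 11, 12, 22]

Final heap: [44, 36, 11, 12, 22]


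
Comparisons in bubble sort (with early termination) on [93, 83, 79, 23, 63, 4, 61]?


Algorithm: bubble sort (with early termination)
Input: [93, 83, 79, 23, 63, 4, 61]
Sorted: [4, 23, 61, 63, 79, 83, 93]

21


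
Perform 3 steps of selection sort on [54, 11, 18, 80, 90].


Initial: [54, 11, 18, 80, 90]
Step 1: min=11 at 1
  Swap: [11, 54, 18, 80, 90]
Step 2: min=18 at 2
  Swap: [11, 18, 54, 80, 90]
Step 3: min=54 at 2
  Swap: [11, 18, 54, 80, 90]

After 3 steps: [11, 18, 54, 80, 90]


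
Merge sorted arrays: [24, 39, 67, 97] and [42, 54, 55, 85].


Take 24 from A
Take 39 from A
Take 42 from B
Take 54 from B
Take 55 from B
Take 67 from A
Take 85 from B

Merged: [24, 39, 42, 54, 55, 67, 85, 97]


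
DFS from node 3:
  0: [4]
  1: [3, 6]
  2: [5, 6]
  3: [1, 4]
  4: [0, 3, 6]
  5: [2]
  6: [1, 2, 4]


Visit 3, push [4, 1]
Visit 1, push [6]
Visit 6, push [4, 2]
Visit 2, push [5]
Visit 5, push []
Visit 4, push [0]
Visit 0, push []

DFS order: [3, 1, 6, 2, 5, 4, 0]


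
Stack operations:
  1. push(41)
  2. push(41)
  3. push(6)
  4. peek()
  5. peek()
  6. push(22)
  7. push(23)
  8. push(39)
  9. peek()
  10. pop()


push(41) -> [41]
push(41) -> [41, 41]
push(6) -> [41, 41, 6]
peek()->6
peek()->6
push(22) -> [41, 41, 6, 22]
push(23) -> [41, 41, 6, 22, 23]
push(39) -> [41, 41, 6, 22, 23, 39]
peek()->39
pop()->39, [41, 41, 6, 22, 23]

Final stack: [41, 41, 6, 22, 23]


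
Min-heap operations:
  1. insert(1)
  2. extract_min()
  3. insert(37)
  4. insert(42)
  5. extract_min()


insert(1) -> [1]
extract_min()->1, []
insert(37) -> [37]
insert(42) -> [37, 42]
extract_min()->37, [42]

Final heap: [42]


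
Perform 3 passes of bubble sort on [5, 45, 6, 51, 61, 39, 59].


Initial: [5, 45, 6, 51, 61, 39, 59]
Pass 1: [5, 6, 45, 51, 39, 59, 61] (3 swaps)
Pass 2: [5, 6, 45, 39, 51, 59, 61] (1 swaps)
Pass 3: [5, 6, 39, 45, 51, 59, 61] (1 swaps)

After 3 passes: [5, 6, 39, 45, 51, 59, 61]


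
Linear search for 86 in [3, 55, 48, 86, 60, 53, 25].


i=0: 3!=86
i=1: 55!=86
i=2: 48!=86
i=3: 86==86 found!

Found at 3, 4 comps


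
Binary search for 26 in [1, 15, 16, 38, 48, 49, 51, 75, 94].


Step 1: lo=0, hi=8, mid=4, val=48
Step 2: lo=0, hi=3, mid=1, val=15
Step 3: lo=2, hi=3, mid=2, val=16
Step 4: lo=3, hi=3, mid=3, val=38

Not found


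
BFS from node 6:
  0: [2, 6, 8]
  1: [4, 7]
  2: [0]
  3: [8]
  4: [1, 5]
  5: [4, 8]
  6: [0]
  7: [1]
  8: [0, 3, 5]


Visit 6, enqueue [0]
Visit 0, enqueue [2, 8]
Visit 2, enqueue []
Visit 8, enqueue [3, 5]
Visit 3, enqueue []
Visit 5, enqueue [4]
Visit 4, enqueue [1]
Visit 1, enqueue [7]
Visit 7, enqueue []

BFS order: [6, 0, 2, 8, 3, 5, 4, 1, 7]


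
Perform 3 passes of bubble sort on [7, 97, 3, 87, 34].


Initial: [7, 97, 3, 87, 34]
Pass 1: [7, 3, 87, 34, 97] (3 swaps)
Pass 2: [3, 7, 34, 87, 97] (2 swaps)
Pass 3: [3, 7, 34, 87, 97] (0 swaps)

After 3 passes: [3, 7, 34, 87, 97]


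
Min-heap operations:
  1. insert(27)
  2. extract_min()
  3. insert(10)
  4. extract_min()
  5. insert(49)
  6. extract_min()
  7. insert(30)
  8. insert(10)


insert(27) -> [27]
extract_min()->27, []
insert(10) -> [10]
extract_min()->10, []
insert(49) -> [49]
extract_min()->49, []
insert(30) -> [30]
insert(10) -> [10, 30]

Final heap: [10, 30]


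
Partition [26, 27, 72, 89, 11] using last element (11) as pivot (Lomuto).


Pivot: 11
Place pivot at 0: [11, 27, 72, 89, 26]

Partitioned: [11, 27, 72, 89, 26]


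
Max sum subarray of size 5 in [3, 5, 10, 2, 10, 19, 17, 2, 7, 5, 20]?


[0:5]: 30
[1:6]: 46
[2:7]: 58
[3:8]: 50
[4:9]: 55
[5:10]: 50
[6:11]: 51

Max: 58 at [2:7]


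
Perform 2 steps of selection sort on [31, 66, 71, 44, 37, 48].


Initial: [31, 66, 71, 44, 37, 48]
Step 1: min=31 at 0
  Swap: [31, 66, 71, 44, 37, 48]
Step 2: min=37 at 4
  Swap: [31, 37, 71, 44, 66, 48]

After 2 steps: [31, 37, 71, 44, 66, 48]


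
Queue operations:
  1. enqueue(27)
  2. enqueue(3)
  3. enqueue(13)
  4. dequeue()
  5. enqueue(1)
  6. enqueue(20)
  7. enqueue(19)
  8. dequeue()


enqueue(27) -> [27]
enqueue(3) -> [27, 3]
enqueue(13) -> [27, 3, 13]
dequeue()->27, [3, 13]
enqueue(1) -> [3, 13, 1]
enqueue(20) -> [3, 13, 1, 20]
enqueue(19) -> [3, 13, 1, 20, 19]
dequeue()->3, [13, 1, 20, 19]

Final queue: [13, 1, 20, 19]


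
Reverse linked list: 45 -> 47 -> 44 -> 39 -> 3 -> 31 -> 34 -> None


Step 1: curr=45, set curr.next=prev(None) | reversed so far: 45
Step 2: curr=47, set curr.next=prev(45) | reversed so far: 47 -> 45
Step 3: curr=44, set curr.next=prev(47) | reversed so far: 44 -> 47 -> 45
Step 4: curr=39, set curr.next=prev(44) | reversed so far: 39 -> 44 -> 47 -> 45
Step 5: curr=3, set curr.next=prev(39) | reversed so far: 3 -> 39 -> 44 -> 47 -> 45
Step 6: curr=31, set curr.next=prev(3) | reversed so far: 31 -> 3 -> 39 -> 44 -> 47 -> 45
Step 7: curr=34, set curr.next=prev(31) | reversed so far: 34 -> 31 -> 3 -> 39 -> 44 -> 47 -> 45

34 -> 31 -> 3 -> 39 -> 44 -> 47 -> 45 -> None


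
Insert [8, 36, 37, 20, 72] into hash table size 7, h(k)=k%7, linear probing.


Insert 8: h=1 -> slot 1
Insert 36: h=1, 1 probes -> slot 2
Insert 37: h=2, 1 probes -> slot 3
Insert 20: h=6 -> slot 6
Insert 72: h=2, 2 probes -> slot 4

Table: [None, 8, 36, 37, 72, None, 20]


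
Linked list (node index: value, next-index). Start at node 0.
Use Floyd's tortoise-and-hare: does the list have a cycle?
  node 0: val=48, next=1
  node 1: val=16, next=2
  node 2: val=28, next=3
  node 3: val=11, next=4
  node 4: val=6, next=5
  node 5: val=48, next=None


Floyd's tortoise (slow, +1) and hare (fast, +2):
  init: slow=0, fast=0
  step 1: slow=1, fast=2
  step 2: slow=2, fast=4
  step 3: fast 4->5->None, no cycle

Cycle: no


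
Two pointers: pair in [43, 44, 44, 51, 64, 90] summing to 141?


lo=0(43)+hi=5(90)=133
lo=1(44)+hi=5(90)=134
lo=2(44)+hi=5(90)=134
lo=3(51)+hi=5(90)=141

Yes: 51+90=141


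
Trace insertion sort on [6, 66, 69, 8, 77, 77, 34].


Initial: [6, 66, 69, 8, 77, 77, 34]
Insert 66: [6, 66, 69, 8, 77, 77, 34]
Insert 69: [6, 66, 69, 8, 77, 77, 34]
Insert 8: [6, 8, 66, 69, 77, 77, 34]
Insert 77: [6, 8, 66, 69, 77, 77, 34]
Insert 77: [6, 8, 66, 69, 77, 77, 34]
Insert 34: [6, 8, 34, 66, 69, 77, 77]

Sorted: [6, 8, 34, 66, 69, 77, 77]


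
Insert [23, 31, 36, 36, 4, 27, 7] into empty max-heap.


Insert 23: [23]
Insert 31: [31, 23]
Insert 36: [36, 23, 31]
Insert 36: [36, 36, 31, 23]
Insert 4: [36, 36, 31, 23, 4]
Insert 27: [36, 36, 31, 23, 4, 27]
Insert 7: [36, 36, 31, 23, 4, 27, 7]

Final heap: [36, 36, 31, 23, 4, 27, 7]


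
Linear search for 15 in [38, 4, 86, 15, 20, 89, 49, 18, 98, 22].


i=0: 38!=15
i=1: 4!=15
i=2: 86!=15
i=3: 15==15 found!

Found at 3, 4 comps


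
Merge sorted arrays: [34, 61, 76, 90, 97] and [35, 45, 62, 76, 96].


Take 34 from A
Take 35 from B
Take 45 from B
Take 61 from A
Take 62 from B
Take 76 from A
Take 76 from B
Take 90 from A
Take 96 from B

Merged: [34, 35, 45, 61, 62, 76, 76, 90, 96, 97]


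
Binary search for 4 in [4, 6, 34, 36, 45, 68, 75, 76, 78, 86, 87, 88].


Step 1: lo=0, hi=11, mid=5, val=68
Step 2: lo=0, hi=4, mid=2, val=34
Step 3: lo=0, hi=1, mid=0, val=4

Found at index 0


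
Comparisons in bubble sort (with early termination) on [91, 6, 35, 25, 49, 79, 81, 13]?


Algorithm: bubble sort (with early termination)
Input: [91, 6, 35, 25, 49, 79, 81, 13]
Sorted: [6, 13, 25, 35, 49, 79, 81, 91]

28


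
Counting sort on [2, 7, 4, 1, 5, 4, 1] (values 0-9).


Input: [2, 7, 4, 1, 5, 4, 1]
Counts: [0, 2, 1, 0, 2, 1, 0, 1, 0, 0]

Sorted: [1, 1, 2, 4, 4, 5, 7]


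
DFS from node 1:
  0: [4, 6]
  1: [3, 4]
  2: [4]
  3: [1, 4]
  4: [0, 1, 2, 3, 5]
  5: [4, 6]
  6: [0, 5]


Visit 1, push [4, 3]
Visit 3, push [4]
Visit 4, push [5, 2, 0]
Visit 0, push [6]
Visit 6, push [5]
Visit 5, push []
Visit 2, push []

DFS order: [1, 3, 4, 0, 6, 5, 2]


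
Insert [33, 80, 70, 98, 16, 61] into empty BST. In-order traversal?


Insert 33: root
Insert 80: R from 33
Insert 70: R from 33 -> L from 80
Insert 98: R from 33 -> R from 80
Insert 16: L from 33
Insert 61: R from 33 -> L from 80 -> L from 70

In-order: [16, 33, 61, 70, 80, 98]


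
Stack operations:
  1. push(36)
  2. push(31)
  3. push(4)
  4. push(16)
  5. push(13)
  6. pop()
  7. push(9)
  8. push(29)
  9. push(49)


push(36) -> [36]
push(31) -> [36, 31]
push(4) -> [36, 31, 4]
push(16) -> [36, 31, 4, 16]
push(13) -> [36, 31, 4, 16, 13]
pop()->13, [36, 31, 4, 16]
push(9) -> [36, 31, 4, 16, 9]
push(29) -> [36, 31, 4, 16, 9, 29]
push(49) -> [36, 31, 4, 16, 9, 29, 49]

Final stack: [36, 31, 4, 16, 9, 29, 49]


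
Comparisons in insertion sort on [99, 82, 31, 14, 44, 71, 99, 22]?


Algorithm: insertion sort
Input: [99, 82, 31, 14, 44, 71, 99, 22]
Sorted: [14, 22, 31, 44, 71, 82, 99, 99]

20


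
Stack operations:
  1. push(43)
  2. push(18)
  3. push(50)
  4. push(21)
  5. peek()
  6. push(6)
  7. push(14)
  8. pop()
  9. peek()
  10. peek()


push(43) -> [43]
push(18) -> [43, 18]
push(50) -> [43, 18, 50]
push(21) -> [43, 18, 50, 21]
peek()->21
push(6) -> [43, 18, 50, 21, 6]
push(14) -> [43, 18, 50, 21, 6, 14]
pop()->14, [43, 18, 50, 21, 6]
peek()->6
peek()->6

Final stack: [43, 18, 50, 21, 6]


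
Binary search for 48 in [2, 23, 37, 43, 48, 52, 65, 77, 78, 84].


Step 1: lo=0, hi=9, mid=4, val=48

Found at index 4


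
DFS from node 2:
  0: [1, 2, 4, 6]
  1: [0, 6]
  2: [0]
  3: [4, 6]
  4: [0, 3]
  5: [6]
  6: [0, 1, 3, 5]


Visit 2, push [0]
Visit 0, push [6, 4, 1]
Visit 1, push [6]
Visit 6, push [5, 3]
Visit 3, push [4]
Visit 4, push []
Visit 5, push []

DFS order: [2, 0, 1, 6, 3, 4, 5]


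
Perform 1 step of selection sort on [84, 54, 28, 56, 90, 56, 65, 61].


Initial: [84, 54, 28, 56, 90, 56, 65, 61]
Step 1: min=28 at 2
  Swap: [28, 54, 84, 56, 90, 56, 65, 61]

After 1 step: [28, 54, 84, 56, 90, 56, 65, 61]


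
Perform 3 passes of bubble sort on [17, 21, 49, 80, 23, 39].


Initial: [17, 21, 49, 80, 23, 39]
Pass 1: [17, 21, 49, 23, 39, 80] (2 swaps)
Pass 2: [17, 21, 23, 39, 49, 80] (2 swaps)
Pass 3: [17, 21, 23, 39, 49, 80] (0 swaps)

After 3 passes: [17, 21, 23, 39, 49, 80]


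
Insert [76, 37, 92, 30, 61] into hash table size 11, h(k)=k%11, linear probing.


Insert 76: h=10 -> slot 10
Insert 37: h=4 -> slot 4
Insert 92: h=4, 1 probes -> slot 5
Insert 30: h=8 -> slot 8
Insert 61: h=6 -> slot 6

Table: [None, None, None, None, 37, 92, 61, None, 30, None, 76]


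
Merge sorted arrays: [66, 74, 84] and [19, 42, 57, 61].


Take 19 from B
Take 42 from B
Take 57 from B
Take 61 from B

Merged: [19, 42, 57, 61, 66, 74, 84]


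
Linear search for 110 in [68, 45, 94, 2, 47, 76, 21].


i=0: 68!=110
i=1: 45!=110
i=2: 94!=110
i=3: 2!=110
i=4: 47!=110
i=5: 76!=110
i=6: 21!=110

Not found, 7 comps


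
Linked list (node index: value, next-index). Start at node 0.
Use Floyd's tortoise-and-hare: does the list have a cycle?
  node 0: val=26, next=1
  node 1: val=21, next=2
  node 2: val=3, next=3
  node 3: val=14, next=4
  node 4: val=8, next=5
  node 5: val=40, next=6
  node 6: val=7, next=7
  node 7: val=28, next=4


Floyd's tortoise (slow, +1) and hare (fast, +2):
  init: slow=0, fast=0
  step 1: slow=1, fast=2
  step 2: slow=2, fast=4
  step 3: slow=3, fast=6
  step 4: slow=4, fast=4
  slow == fast at node 4: cycle detected

Cycle: yes


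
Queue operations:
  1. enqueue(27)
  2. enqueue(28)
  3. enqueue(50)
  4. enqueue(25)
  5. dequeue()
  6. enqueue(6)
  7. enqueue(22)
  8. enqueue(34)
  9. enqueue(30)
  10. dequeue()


enqueue(27) -> [27]
enqueue(28) -> [27, 28]
enqueue(50) -> [27, 28, 50]
enqueue(25) -> [27, 28, 50, 25]
dequeue()->27, [28, 50, 25]
enqueue(6) -> [28, 50, 25, 6]
enqueue(22) -> [28, 50, 25, 6, 22]
enqueue(34) -> [28, 50, 25, 6, 22, 34]
enqueue(30) -> [28, 50, 25, 6, 22, 34, 30]
dequeue()->28, [50, 25, 6, 22, 34, 30]

Final queue: [50, 25, 6, 22, 34, 30]


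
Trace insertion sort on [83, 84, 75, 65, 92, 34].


Initial: [83, 84, 75, 65, 92, 34]
Insert 84: [83, 84, 75, 65, 92, 34]
Insert 75: [75, 83, 84, 65, 92, 34]
Insert 65: [65, 75, 83, 84, 92, 34]
Insert 92: [65, 75, 83, 84, 92, 34]
Insert 34: [34, 65, 75, 83, 84, 92]

Sorted: [34, 65, 75, 83, 84, 92]


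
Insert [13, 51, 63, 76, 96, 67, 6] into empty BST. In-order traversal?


Insert 13: root
Insert 51: R from 13
Insert 63: R from 13 -> R from 51
Insert 76: R from 13 -> R from 51 -> R from 63
Insert 96: R from 13 -> R from 51 -> R from 63 -> R from 76
Insert 67: R from 13 -> R from 51 -> R from 63 -> L from 76
Insert 6: L from 13

In-order: [6, 13, 51, 63, 67, 76, 96]


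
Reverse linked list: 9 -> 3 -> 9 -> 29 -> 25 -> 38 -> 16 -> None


Step 1: curr=9, set curr.next=prev(None) | reversed so far: 9
Step 2: curr=3, set curr.next=prev(9) | reversed so far: 3 -> 9
Step 3: curr=9, set curr.next=prev(3) | reversed so far: 9 -> 3 -> 9
Step 4: curr=29, set curr.next=prev(9) | reversed so far: 29 -> 9 -> 3 -> 9
Step 5: curr=25, set curr.next=prev(29) | reversed so far: 25 -> 29 -> 9 -> 3 -> 9
Step 6: curr=38, set curr.next=prev(25) | reversed so far: 38 -> 25 -> 29 -> 9 -> 3 -> 9
Step 7: curr=16, set curr.next=prev(38) | reversed so far: 16 -> 38 -> 25 -> 29 -> 9 -> 3 -> 9

16 -> 38 -> 25 -> 29 -> 9 -> 3 -> 9 -> None


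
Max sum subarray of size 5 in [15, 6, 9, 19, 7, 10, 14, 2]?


[0:5]: 56
[1:6]: 51
[2:7]: 59
[3:8]: 52

Max: 59 at [2:7]


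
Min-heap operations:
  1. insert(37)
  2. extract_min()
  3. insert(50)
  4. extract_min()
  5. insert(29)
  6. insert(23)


insert(37) -> [37]
extract_min()->37, []
insert(50) -> [50]
extract_min()->50, []
insert(29) -> [29]
insert(23) -> [23, 29]

Final heap: [23, 29]


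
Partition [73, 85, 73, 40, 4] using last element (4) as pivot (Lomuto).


Pivot: 4
Place pivot at 0: [4, 85, 73, 40, 73]

Partitioned: [4, 85, 73, 40, 73]


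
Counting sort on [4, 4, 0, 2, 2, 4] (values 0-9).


Input: [4, 4, 0, 2, 2, 4]
Counts: [1, 0, 2, 0, 3, 0, 0, 0, 0, 0]

Sorted: [0, 2, 2, 4, 4, 4]


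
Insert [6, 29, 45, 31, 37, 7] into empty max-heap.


Insert 6: [6]
Insert 29: [29, 6]
Insert 45: [45, 6, 29]
Insert 31: [45, 31, 29, 6]
Insert 37: [45, 37, 29, 6, 31]
Insert 7: [45, 37, 29, 6, 31, 7]

Final heap: [45, 37, 29, 6, 31, 7]


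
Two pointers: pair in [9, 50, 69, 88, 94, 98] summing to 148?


lo=0(9)+hi=5(98)=107
lo=1(50)+hi=5(98)=148

Yes: 50+98=148


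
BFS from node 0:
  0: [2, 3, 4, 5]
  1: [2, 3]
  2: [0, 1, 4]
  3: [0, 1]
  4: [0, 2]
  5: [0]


Visit 0, enqueue [2, 3, 4, 5]
Visit 2, enqueue [1]
Visit 3, enqueue []
Visit 4, enqueue []
Visit 5, enqueue []
Visit 1, enqueue []

BFS order: [0, 2, 3, 4, 5, 1]


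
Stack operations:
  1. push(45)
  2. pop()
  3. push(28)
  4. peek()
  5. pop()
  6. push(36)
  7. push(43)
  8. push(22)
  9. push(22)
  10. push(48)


push(45) -> [45]
pop()->45, []
push(28) -> [28]
peek()->28
pop()->28, []
push(36) -> [36]
push(43) -> [36, 43]
push(22) -> [36, 43, 22]
push(22) -> [36, 43, 22, 22]
push(48) -> [36, 43, 22, 22, 48]

Final stack: [36, 43, 22, 22, 48]


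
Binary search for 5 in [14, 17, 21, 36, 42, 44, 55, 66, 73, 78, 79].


Step 1: lo=0, hi=10, mid=5, val=44
Step 2: lo=0, hi=4, mid=2, val=21
Step 3: lo=0, hi=1, mid=0, val=14

Not found


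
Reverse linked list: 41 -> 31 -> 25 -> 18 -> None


Step 1: curr=41, set curr.next=prev(None) | reversed so far: 41
Step 2: curr=31, set curr.next=prev(41) | reversed so far: 31 -> 41
Step 3: curr=25, set curr.next=prev(31) | reversed so far: 25 -> 31 -> 41
Step 4: curr=18, set curr.next=prev(25) | reversed so far: 18 -> 25 -> 31 -> 41

18 -> 25 -> 31 -> 41 -> None


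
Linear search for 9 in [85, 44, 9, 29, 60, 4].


i=0: 85!=9
i=1: 44!=9
i=2: 9==9 found!

Found at 2, 3 comps


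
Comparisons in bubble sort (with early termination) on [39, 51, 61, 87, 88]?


Algorithm: bubble sort (with early termination)
Input: [39, 51, 61, 87, 88]
Sorted: [39, 51, 61, 87, 88]

4


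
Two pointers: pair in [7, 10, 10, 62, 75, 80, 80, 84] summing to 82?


lo=0(7)+hi=7(84)=91
lo=0(7)+hi=6(80)=87
lo=0(7)+hi=5(80)=87
lo=0(7)+hi=4(75)=82

Yes: 7+75=82


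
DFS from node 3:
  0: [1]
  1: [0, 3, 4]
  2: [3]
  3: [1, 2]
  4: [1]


Visit 3, push [2, 1]
Visit 1, push [4, 0]
Visit 0, push []
Visit 4, push []
Visit 2, push []

DFS order: [3, 1, 0, 4, 2]


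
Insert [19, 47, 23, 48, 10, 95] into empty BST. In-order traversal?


Insert 19: root
Insert 47: R from 19
Insert 23: R from 19 -> L from 47
Insert 48: R from 19 -> R from 47
Insert 10: L from 19
Insert 95: R from 19 -> R from 47 -> R from 48

In-order: [10, 19, 23, 47, 48, 95]


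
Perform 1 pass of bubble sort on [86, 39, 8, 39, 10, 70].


Initial: [86, 39, 8, 39, 10, 70]
Pass 1: [39, 8, 39, 10, 70, 86] (5 swaps)

After 1 pass: [39, 8, 39, 10, 70, 86]


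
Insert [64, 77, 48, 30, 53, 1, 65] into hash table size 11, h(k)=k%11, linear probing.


Insert 64: h=9 -> slot 9
Insert 77: h=0 -> slot 0
Insert 48: h=4 -> slot 4
Insert 30: h=8 -> slot 8
Insert 53: h=9, 1 probes -> slot 10
Insert 1: h=1 -> slot 1
Insert 65: h=10, 3 probes -> slot 2

Table: [77, 1, 65, None, 48, None, None, None, 30, 64, 53]


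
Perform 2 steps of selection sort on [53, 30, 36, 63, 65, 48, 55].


Initial: [53, 30, 36, 63, 65, 48, 55]
Step 1: min=30 at 1
  Swap: [30, 53, 36, 63, 65, 48, 55]
Step 2: min=36 at 2
  Swap: [30, 36, 53, 63, 65, 48, 55]

After 2 steps: [30, 36, 53, 63, 65, 48, 55]


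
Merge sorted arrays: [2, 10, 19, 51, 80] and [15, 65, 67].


Take 2 from A
Take 10 from A
Take 15 from B
Take 19 from A
Take 51 from A
Take 65 from B
Take 67 from B

Merged: [2, 10, 15, 19, 51, 65, 67, 80]


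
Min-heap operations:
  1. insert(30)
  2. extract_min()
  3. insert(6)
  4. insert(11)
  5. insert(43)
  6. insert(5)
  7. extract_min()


insert(30) -> [30]
extract_min()->30, []
insert(6) -> [6]
insert(11) -> [6, 11]
insert(43) -> [6, 11, 43]
insert(5) -> [5, 6, 43, 11]
extract_min()->5, [6, 11, 43]

Final heap: [6, 11, 43]


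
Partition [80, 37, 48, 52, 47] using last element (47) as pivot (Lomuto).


Pivot: 47
  37 <= 47: swap -> [37, 80, 48, 52, 47]
Place pivot at 1: [37, 47, 48, 52, 80]

Partitioned: [37, 47, 48, 52, 80]


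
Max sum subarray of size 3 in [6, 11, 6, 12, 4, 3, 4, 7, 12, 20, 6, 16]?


[0:3]: 23
[1:4]: 29
[2:5]: 22
[3:6]: 19
[4:7]: 11
[5:8]: 14
[6:9]: 23
[7:10]: 39
[8:11]: 38
[9:12]: 42

Max: 42 at [9:12]


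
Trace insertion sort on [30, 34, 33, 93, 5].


Initial: [30, 34, 33, 93, 5]
Insert 34: [30, 34, 33, 93, 5]
Insert 33: [30, 33, 34, 93, 5]
Insert 93: [30, 33, 34, 93, 5]
Insert 5: [5, 30, 33, 34, 93]

Sorted: [5, 30, 33, 34, 93]


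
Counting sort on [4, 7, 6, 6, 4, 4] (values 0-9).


Input: [4, 7, 6, 6, 4, 4]
Counts: [0, 0, 0, 0, 3, 0, 2, 1, 0, 0]

Sorted: [4, 4, 4, 6, 6, 7]


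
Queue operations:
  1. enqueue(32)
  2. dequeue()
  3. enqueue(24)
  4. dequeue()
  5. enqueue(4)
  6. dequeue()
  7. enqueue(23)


enqueue(32) -> [32]
dequeue()->32, []
enqueue(24) -> [24]
dequeue()->24, []
enqueue(4) -> [4]
dequeue()->4, []
enqueue(23) -> [23]

Final queue: [23]


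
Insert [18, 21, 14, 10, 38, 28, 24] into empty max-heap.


Insert 18: [18]
Insert 21: [21, 18]
Insert 14: [21, 18, 14]
Insert 10: [21, 18, 14, 10]
Insert 38: [38, 21, 14, 10, 18]
Insert 28: [38, 21, 28, 10, 18, 14]
Insert 24: [38, 21, 28, 10, 18, 14, 24]

Final heap: [38, 21, 28, 10, 18, 14, 24]


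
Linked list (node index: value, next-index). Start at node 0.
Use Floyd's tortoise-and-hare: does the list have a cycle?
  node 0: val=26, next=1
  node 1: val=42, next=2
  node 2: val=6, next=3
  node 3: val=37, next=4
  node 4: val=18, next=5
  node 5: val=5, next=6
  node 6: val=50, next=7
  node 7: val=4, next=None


Floyd's tortoise (slow, +1) and hare (fast, +2):
  init: slow=0, fast=0
  step 1: slow=1, fast=2
  step 2: slow=2, fast=4
  step 3: slow=3, fast=6
  step 4: fast 6->7->None, no cycle

Cycle: no


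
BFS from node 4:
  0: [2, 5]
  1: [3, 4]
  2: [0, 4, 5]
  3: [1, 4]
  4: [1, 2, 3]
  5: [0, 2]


Visit 4, enqueue [1, 2, 3]
Visit 1, enqueue []
Visit 2, enqueue [0, 5]
Visit 3, enqueue []
Visit 0, enqueue []
Visit 5, enqueue []

BFS order: [4, 1, 2, 3, 0, 5]


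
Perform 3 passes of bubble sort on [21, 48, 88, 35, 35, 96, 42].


Initial: [21, 48, 88, 35, 35, 96, 42]
Pass 1: [21, 48, 35, 35, 88, 42, 96] (3 swaps)
Pass 2: [21, 35, 35, 48, 42, 88, 96] (3 swaps)
Pass 3: [21, 35, 35, 42, 48, 88, 96] (1 swaps)

After 3 passes: [21, 35, 35, 42, 48, 88, 96]


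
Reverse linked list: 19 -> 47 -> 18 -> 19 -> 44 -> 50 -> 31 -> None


Step 1: curr=19, set curr.next=prev(None) | reversed so far: 19
Step 2: curr=47, set curr.next=prev(19) | reversed so far: 47 -> 19
Step 3: curr=18, set curr.next=prev(47) | reversed so far: 18 -> 47 -> 19
Step 4: curr=19, set curr.next=prev(18) | reversed so far: 19 -> 18 -> 47 -> 19
Step 5: curr=44, set curr.next=prev(19) | reversed so far: 44 -> 19 -> 18 -> 47 -> 19
Step 6: curr=50, set curr.next=prev(44) | reversed so far: 50 -> 44 -> 19 -> 18 -> 47 -> 19
Step 7: curr=31, set curr.next=prev(50) | reversed so far: 31 -> 50 -> 44 -> 19 -> 18 -> 47 -> 19

31 -> 50 -> 44 -> 19 -> 18 -> 47 -> 19 -> None


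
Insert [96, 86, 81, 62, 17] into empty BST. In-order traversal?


Insert 96: root
Insert 86: L from 96
Insert 81: L from 96 -> L from 86
Insert 62: L from 96 -> L from 86 -> L from 81
Insert 17: L from 96 -> L from 86 -> L from 81 -> L from 62

In-order: [17, 62, 81, 86, 96]


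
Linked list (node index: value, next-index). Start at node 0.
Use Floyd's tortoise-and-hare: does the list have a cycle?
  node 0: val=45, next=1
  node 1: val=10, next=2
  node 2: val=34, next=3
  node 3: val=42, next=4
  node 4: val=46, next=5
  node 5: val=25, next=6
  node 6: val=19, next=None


Floyd's tortoise (slow, +1) and hare (fast, +2):
  init: slow=0, fast=0
  step 1: slow=1, fast=2
  step 2: slow=2, fast=4
  step 3: slow=3, fast=6
  step 4: fast -> None, no cycle

Cycle: no


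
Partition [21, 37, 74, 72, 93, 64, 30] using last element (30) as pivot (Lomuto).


Pivot: 30
  21 <= 30: advance i (no swap)
Place pivot at 1: [21, 30, 74, 72, 93, 64, 37]

Partitioned: [21, 30, 74, 72, 93, 64, 37]


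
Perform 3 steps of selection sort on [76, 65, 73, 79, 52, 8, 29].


Initial: [76, 65, 73, 79, 52, 8, 29]
Step 1: min=8 at 5
  Swap: [8, 65, 73, 79, 52, 76, 29]
Step 2: min=29 at 6
  Swap: [8, 29, 73, 79, 52, 76, 65]
Step 3: min=52 at 4
  Swap: [8, 29, 52, 79, 73, 76, 65]

After 3 steps: [8, 29, 52, 79, 73, 76, 65]


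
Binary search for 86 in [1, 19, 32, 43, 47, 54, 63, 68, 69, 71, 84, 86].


Step 1: lo=0, hi=11, mid=5, val=54
Step 2: lo=6, hi=11, mid=8, val=69
Step 3: lo=9, hi=11, mid=10, val=84
Step 4: lo=11, hi=11, mid=11, val=86

Found at index 11


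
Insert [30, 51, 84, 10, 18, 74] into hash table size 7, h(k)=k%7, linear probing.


Insert 30: h=2 -> slot 2
Insert 51: h=2, 1 probes -> slot 3
Insert 84: h=0 -> slot 0
Insert 10: h=3, 1 probes -> slot 4
Insert 18: h=4, 1 probes -> slot 5
Insert 74: h=4, 2 probes -> slot 6

Table: [84, None, 30, 51, 10, 18, 74]


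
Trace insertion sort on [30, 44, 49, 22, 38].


Initial: [30, 44, 49, 22, 38]
Insert 44: [30, 44, 49, 22, 38]
Insert 49: [30, 44, 49, 22, 38]
Insert 22: [22, 30, 44, 49, 38]
Insert 38: [22, 30, 38, 44, 49]

Sorted: [22, 30, 38, 44, 49]


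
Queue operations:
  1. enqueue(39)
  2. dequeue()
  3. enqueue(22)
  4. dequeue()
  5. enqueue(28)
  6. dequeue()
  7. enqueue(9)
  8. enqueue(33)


enqueue(39) -> [39]
dequeue()->39, []
enqueue(22) -> [22]
dequeue()->22, []
enqueue(28) -> [28]
dequeue()->28, []
enqueue(9) -> [9]
enqueue(33) -> [9, 33]

Final queue: [9, 33]


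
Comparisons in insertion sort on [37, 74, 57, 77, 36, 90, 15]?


Algorithm: insertion sort
Input: [37, 74, 57, 77, 36, 90, 15]
Sorted: [15, 36, 37, 57, 74, 77, 90]

15


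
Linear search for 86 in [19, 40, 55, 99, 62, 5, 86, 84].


i=0: 19!=86
i=1: 40!=86
i=2: 55!=86
i=3: 99!=86
i=4: 62!=86
i=5: 5!=86
i=6: 86==86 found!

Found at 6, 7 comps


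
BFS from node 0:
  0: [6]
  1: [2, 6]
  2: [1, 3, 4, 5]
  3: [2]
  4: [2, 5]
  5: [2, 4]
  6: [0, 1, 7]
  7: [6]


Visit 0, enqueue [6]
Visit 6, enqueue [1, 7]
Visit 1, enqueue [2]
Visit 7, enqueue []
Visit 2, enqueue [3, 4, 5]
Visit 3, enqueue []
Visit 4, enqueue []
Visit 5, enqueue []

BFS order: [0, 6, 1, 7, 2, 3, 4, 5]


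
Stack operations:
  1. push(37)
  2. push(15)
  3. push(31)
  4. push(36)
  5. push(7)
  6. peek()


push(37) -> [37]
push(15) -> [37, 15]
push(31) -> [37, 15, 31]
push(36) -> [37, 15, 31, 36]
push(7) -> [37, 15, 31, 36, 7]
peek()->7

Final stack: [37, 15, 31, 36, 7]


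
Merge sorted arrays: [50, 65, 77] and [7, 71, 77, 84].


Take 7 from B
Take 50 from A
Take 65 from A
Take 71 from B
Take 77 from A

Merged: [7, 50, 65, 71, 77, 77, 84]


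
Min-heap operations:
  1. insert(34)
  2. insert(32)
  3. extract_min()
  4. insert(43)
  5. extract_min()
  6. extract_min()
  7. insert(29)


insert(34) -> [34]
insert(32) -> [32, 34]
extract_min()->32, [34]
insert(43) -> [34, 43]
extract_min()->34, [43]
extract_min()->43, []
insert(29) -> [29]

Final heap: [29]


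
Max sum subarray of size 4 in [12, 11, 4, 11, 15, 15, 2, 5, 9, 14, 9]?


[0:4]: 38
[1:5]: 41
[2:6]: 45
[3:7]: 43
[4:8]: 37
[5:9]: 31
[6:10]: 30
[7:11]: 37

Max: 45 at [2:6]


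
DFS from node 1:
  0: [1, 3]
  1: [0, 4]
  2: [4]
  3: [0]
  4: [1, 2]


Visit 1, push [4, 0]
Visit 0, push [3]
Visit 3, push []
Visit 4, push [2]
Visit 2, push []

DFS order: [1, 0, 3, 4, 2]


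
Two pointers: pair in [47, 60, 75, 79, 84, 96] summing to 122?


lo=0(47)+hi=5(96)=143
lo=0(47)+hi=4(84)=131
lo=0(47)+hi=3(79)=126
lo=0(47)+hi=2(75)=122

Yes: 47+75=122


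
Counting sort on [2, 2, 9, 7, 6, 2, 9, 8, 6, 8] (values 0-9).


Input: [2, 2, 9, 7, 6, 2, 9, 8, 6, 8]
Counts: [0, 0, 3, 0, 0, 0, 2, 1, 2, 2]

Sorted: [2, 2, 2, 6, 6, 7, 8, 8, 9, 9]


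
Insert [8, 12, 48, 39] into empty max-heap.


Insert 8: [8]
Insert 12: [12, 8]
Insert 48: [48, 8, 12]
Insert 39: [48, 39, 12, 8]

Final heap: [48, 39, 12, 8]


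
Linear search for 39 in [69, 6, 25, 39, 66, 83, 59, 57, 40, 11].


i=0: 69!=39
i=1: 6!=39
i=2: 25!=39
i=3: 39==39 found!

Found at 3, 4 comps


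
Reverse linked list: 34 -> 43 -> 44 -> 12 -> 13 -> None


Step 1: curr=34, set curr.next=prev(None) | reversed so far: 34
Step 2: curr=43, set curr.next=prev(34) | reversed so far: 43 -> 34
Step 3: curr=44, set curr.next=prev(43) | reversed so far: 44 -> 43 -> 34
Step 4: curr=12, set curr.next=prev(44) | reversed so far: 12 -> 44 -> 43 -> 34
Step 5: curr=13, set curr.next=prev(12) | reversed so far: 13 -> 12 -> 44 -> 43 -> 34

13 -> 12 -> 44 -> 43 -> 34 -> None


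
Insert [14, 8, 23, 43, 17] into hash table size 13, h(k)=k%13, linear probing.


Insert 14: h=1 -> slot 1
Insert 8: h=8 -> slot 8
Insert 23: h=10 -> slot 10
Insert 43: h=4 -> slot 4
Insert 17: h=4, 1 probes -> slot 5

Table: [None, 14, None, None, 43, 17, None, None, 8, None, 23, None, None]


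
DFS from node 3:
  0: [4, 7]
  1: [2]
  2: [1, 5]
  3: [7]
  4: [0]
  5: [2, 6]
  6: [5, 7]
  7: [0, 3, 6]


Visit 3, push [7]
Visit 7, push [6, 0]
Visit 0, push [4]
Visit 4, push []
Visit 6, push [5]
Visit 5, push [2]
Visit 2, push [1]
Visit 1, push []

DFS order: [3, 7, 0, 4, 6, 5, 2, 1]


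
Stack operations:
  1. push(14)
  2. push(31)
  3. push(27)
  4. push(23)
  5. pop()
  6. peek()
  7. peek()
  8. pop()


push(14) -> [14]
push(31) -> [14, 31]
push(27) -> [14, 31, 27]
push(23) -> [14, 31, 27, 23]
pop()->23, [14, 31, 27]
peek()->27
peek()->27
pop()->27, [14, 31]

Final stack: [14, 31]


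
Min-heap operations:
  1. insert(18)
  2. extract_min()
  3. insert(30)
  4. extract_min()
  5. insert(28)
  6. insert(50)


insert(18) -> [18]
extract_min()->18, []
insert(30) -> [30]
extract_min()->30, []
insert(28) -> [28]
insert(50) -> [28, 50]

Final heap: [28, 50]


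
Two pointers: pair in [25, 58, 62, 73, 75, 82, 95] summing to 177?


lo=0(25)+hi=6(95)=120
lo=1(58)+hi=6(95)=153
lo=2(62)+hi=6(95)=157
lo=3(73)+hi=6(95)=168
lo=4(75)+hi=6(95)=170
lo=5(82)+hi=6(95)=177

Yes: 82+95=177


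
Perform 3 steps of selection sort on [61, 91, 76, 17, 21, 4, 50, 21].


Initial: [61, 91, 76, 17, 21, 4, 50, 21]
Step 1: min=4 at 5
  Swap: [4, 91, 76, 17, 21, 61, 50, 21]
Step 2: min=17 at 3
  Swap: [4, 17, 76, 91, 21, 61, 50, 21]
Step 3: min=21 at 4
  Swap: [4, 17, 21, 91, 76, 61, 50, 21]

After 3 steps: [4, 17, 21, 91, 76, 61, 50, 21]


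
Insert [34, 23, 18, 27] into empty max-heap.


Insert 34: [34]
Insert 23: [34, 23]
Insert 18: [34, 23, 18]
Insert 27: [34, 27, 18, 23]

Final heap: [34, 27, 18, 23]


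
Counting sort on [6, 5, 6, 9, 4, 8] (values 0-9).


Input: [6, 5, 6, 9, 4, 8]
Counts: [0, 0, 0, 0, 1, 1, 2, 0, 1, 1]

Sorted: [4, 5, 6, 6, 8, 9]


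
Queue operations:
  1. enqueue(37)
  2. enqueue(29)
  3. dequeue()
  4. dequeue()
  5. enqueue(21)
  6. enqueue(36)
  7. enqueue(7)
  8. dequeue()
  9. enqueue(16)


enqueue(37) -> [37]
enqueue(29) -> [37, 29]
dequeue()->37, [29]
dequeue()->29, []
enqueue(21) -> [21]
enqueue(36) -> [21, 36]
enqueue(7) -> [21, 36, 7]
dequeue()->21, [36, 7]
enqueue(16) -> [36, 7, 16]

Final queue: [36, 7, 16]


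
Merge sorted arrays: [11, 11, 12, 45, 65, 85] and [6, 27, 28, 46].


Take 6 from B
Take 11 from A
Take 11 from A
Take 12 from A
Take 27 from B
Take 28 from B
Take 45 from A
Take 46 from B

Merged: [6, 11, 11, 12, 27, 28, 45, 46, 65, 85]


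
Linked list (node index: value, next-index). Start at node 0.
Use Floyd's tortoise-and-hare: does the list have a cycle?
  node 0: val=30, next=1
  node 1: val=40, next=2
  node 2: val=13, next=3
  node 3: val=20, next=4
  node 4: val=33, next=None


Floyd's tortoise (slow, +1) and hare (fast, +2):
  init: slow=0, fast=0
  step 1: slow=1, fast=2
  step 2: slow=2, fast=4
  step 3: fast -> None, no cycle

Cycle: no


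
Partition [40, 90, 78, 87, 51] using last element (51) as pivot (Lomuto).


Pivot: 51
  40 <= 51: advance i (no swap)
Place pivot at 1: [40, 51, 78, 87, 90]

Partitioned: [40, 51, 78, 87, 90]


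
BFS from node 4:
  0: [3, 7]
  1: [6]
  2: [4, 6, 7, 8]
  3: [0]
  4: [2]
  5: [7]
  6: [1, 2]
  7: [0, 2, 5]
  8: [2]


Visit 4, enqueue [2]
Visit 2, enqueue [6, 7, 8]
Visit 6, enqueue [1]
Visit 7, enqueue [0, 5]
Visit 8, enqueue []
Visit 1, enqueue []
Visit 0, enqueue [3]
Visit 5, enqueue []
Visit 3, enqueue []

BFS order: [4, 2, 6, 7, 8, 1, 0, 5, 3]


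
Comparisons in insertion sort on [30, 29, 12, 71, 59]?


Algorithm: insertion sort
Input: [30, 29, 12, 71, 59]
Sorted: [12, 29, 30, 59, 71]

6


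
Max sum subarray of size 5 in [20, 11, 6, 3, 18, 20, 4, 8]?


[0:5]: 58
[1:6]: 58
[2:7]: 51
[3:8]: 53

Max: 58 at [0:5]


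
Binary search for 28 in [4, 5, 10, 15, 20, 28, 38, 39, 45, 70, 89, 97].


Step 1: lo=0, hi=11, mid=5, val=28

Found at index 5


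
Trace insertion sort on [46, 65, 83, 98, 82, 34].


Initial: [46, 65, 83, 98, 82, 34]
Insert 65: [46, 65, 83, 98, 82, 34]
Insert 83: [46, 65, 83, 98, 82, 34]
Insert 98: [46, 65, 83, 98, 82, 34]
Insert 82: [46, 65, 82, 83, 98, 34]
Insert 34: [34, 46, 65, 82, 83, 98]

Sorted: [34, 46, 65, 82, 83, 98]


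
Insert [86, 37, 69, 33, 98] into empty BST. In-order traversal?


Insert 86: root
Insert 37: L from 86
Insert 69: L from 86 -> R from 37
Insert 33: L from 86 -> L from 37
Insert 98: R from 86

In-order: [33, 37, 69, 86, 98]


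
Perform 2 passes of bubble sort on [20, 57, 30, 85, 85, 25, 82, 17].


Initial: [20, 57, 30, 85, 85, 25, 82, 17]
Pass 1: [20, 30, 57, 85, 25, 82, 17, 85] (4 swaps)
Pass 2: [20, 30, 57, 25, 82, 17, 85, 85] (3 swaps)

After 2 passes: [20, 30, 57, 25, 82, 17, 85, 85]


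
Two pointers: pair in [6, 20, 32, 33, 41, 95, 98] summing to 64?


lo=0(6)+hi=6(98)=104
lo=0(6)+hi=5(95)=101
lo=0(6)+hi=4(41)=47
lo=1(20)+hi=4(41)=61
lo=2(32)+hi=4(41)=73
lo=2(32)+hi=3(33)=65

No pair found


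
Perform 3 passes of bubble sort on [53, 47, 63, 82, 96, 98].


Initial: [53, 47, 63, 82, 96, 98]
Pass 1: [47, 53, 63, 82, 96, 98] (1 swaps)
Pass 2: [47, 53, 63, 82, 96, 98] (0 swaps)
Pass 3: [47, 53, 63, 82, 96, 98] (0 swaps)

After 3 passes: [47, 53, 63, 82, 96, 98]


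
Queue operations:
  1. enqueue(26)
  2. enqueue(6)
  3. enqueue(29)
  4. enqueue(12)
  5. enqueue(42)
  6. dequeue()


enqueue(26) -> [26]
enqueue(6) -> [26, 6]
enqueue(29) -> [26, 6, 29]
enqueue(12) -> [26, 6, 29, 12]
enqueue(42) -> [26, 6, 29, 12, 42]
dequeue()->26, [6, 29, 12, 42]

Final queue: [6, 29, 12, 42]


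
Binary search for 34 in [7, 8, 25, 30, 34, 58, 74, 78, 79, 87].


Step 1: lo=0, hi=9, mid=4, val=34

Found at index 4


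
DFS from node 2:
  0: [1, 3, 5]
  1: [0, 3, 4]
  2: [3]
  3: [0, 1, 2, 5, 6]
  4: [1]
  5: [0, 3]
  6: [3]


Visit 2, push [3]
Visit 3, push [6, 5, 1, 0]
Visit 0, push [5, 1]
Visit 1, push [4]
Visit 4, push []
Visit 5, push []
Visit 6, push []

DFS order: [2, 3, 0, 1, 4, 5, 6]


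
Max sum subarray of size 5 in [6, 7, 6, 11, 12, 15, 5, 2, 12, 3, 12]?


[0:5]: 42
[1:6]: 51
[2:7]: 49
[3:8]: 45
[4:9]: 46
[5:10]: 37
[6:11]: 34

Max: 51 at [1:6]


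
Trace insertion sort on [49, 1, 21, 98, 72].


Initial: [49, 1, 21, 98, 72]
Insert 1: [1, 49, 21, 98, 72]
Insert 21: [1, 21, 49, 98, 72]
Insert 98: [1, 21, 49, 98, 72]
Insert 72: [1, 21, 49, 72, 98]

Sorted: [1, 21, 49, 72, 98]


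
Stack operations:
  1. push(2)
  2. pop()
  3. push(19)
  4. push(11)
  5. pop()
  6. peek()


push(2) -> [2]
pop()->2, []
push(19) -> [19]
push(11) -> [19, 11]
pop()->11, [19]
peek()->19

Final stack: [19]


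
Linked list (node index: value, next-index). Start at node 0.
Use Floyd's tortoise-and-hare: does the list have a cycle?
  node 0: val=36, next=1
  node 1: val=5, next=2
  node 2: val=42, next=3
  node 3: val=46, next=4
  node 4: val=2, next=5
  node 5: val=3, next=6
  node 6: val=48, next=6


Floyd's tortoise (slow, +1) and hare (fast, +2):
  init: slow=0, fast=0
  step 1: slow=1, fast=2
  step 2: slow=2, fast=4
  step 3: slow=3, fast=6
  step 4: slow=4, fast=6
  step 5: slow=5, fast=6
  step 6: slow=6, fast=6
  slow == fast at node 6: cycle detected

Cycle: yes
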